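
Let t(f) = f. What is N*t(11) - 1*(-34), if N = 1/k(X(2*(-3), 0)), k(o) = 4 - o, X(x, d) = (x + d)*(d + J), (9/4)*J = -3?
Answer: 125/4 ≈ 31.250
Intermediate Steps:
J = -4/3 (J = (4/9)*(-3) = -4/3 ≈ -1.3333)
X(x, d) = (-4/3 + d)*(d + x) (X(x, d) = (x + d)*(d - 4/3) = (d + x)*(-4/3 + d) = (-4/3 + d)*(d + x))
N = -¼ (N = 1/(4 - (0² - 4/3*0 - 8*(-3)/3 + 0*(2*(-3)))) = 1/(4 - (0 + 0 - 4/3*(-6) + 0*(-6))) = 1/(4 - (0 + 0 + 8 + 0)) = 1/(4 - 1*8) = 1/(4 - 8) = 1/(-4) = -¼ ≈ -0.25000)
N*t(11) - 1*(-34) = -¼*11 - 1*(-34) = -11/4 + 34 = 125/4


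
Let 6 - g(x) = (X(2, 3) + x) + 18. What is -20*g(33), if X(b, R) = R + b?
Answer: 1000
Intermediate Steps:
g(x) = -17 - x (g(x) = 6 - (((3 + 2) + x) + 18) = 6 - ((5 + x) + 18) = 6 - (23 + x) = 6 + (-23 - x) = -17 - x)
-20*g(33) = -20*(-17 - 1*33) = -20*(-17 - 33) = -20*(-50) = 1000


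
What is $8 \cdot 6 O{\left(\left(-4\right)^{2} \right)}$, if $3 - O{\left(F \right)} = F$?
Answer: $-624$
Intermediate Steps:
$O{\left(F \right)} = 3 - F$
$8 \cdot 6 O{\left(\left(-4\right)^{2} \right)} = 8 \cdot 6 \left(3 - \left(-4\right)^{2}\right) = 48 \left(3 - 16\right) = 48 \left(-13\right) = -624$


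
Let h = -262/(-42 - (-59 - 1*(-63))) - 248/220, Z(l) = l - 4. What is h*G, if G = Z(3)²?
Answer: 5779/1265 ≈ 4.5684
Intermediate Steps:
Z(l) = -4 + l
h = 5779/1265 (h = -262/(-42 - (-59 + 63)) - 248*1/220 = -262/(-42 - 1*4) - 62/55 = -262/(-42 - 4) - 62/55 = -262/(-46) - 62/55 = -262*(-1/46) - 62/55 = 131/23 - 62/55 = 5779/1265 ≈ 4.5684)
G = 1 (G = (-4 + 3)² = (-1)² = 1)
h*G = (5779/1265)*1 = 5779/1265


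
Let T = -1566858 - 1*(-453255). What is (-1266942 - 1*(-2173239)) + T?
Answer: -207306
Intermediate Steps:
T = -1113603 (T = -1566858 + 453255 = -1113603)
(-1266942 - 1*(-2173239)) + T = (-1266942 - 1*(-2173239)) - 1113603 = (-1266942 + 2173239) - 1113603 = 906297 - 1113603 = -207306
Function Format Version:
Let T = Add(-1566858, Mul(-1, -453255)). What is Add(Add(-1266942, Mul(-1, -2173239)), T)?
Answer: -207306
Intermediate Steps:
T = -1113603 (T = Add(-1566858, 453255) = -1113603)
Add(Add(-1266942, Mul(-1, -2173239)), T) = Add(Add(-1266942, Mul(-1, -2173239)), -1113603) = Add(Add(-1266942, 2173239), -1113603) = Add(906297, -1113603) = -207306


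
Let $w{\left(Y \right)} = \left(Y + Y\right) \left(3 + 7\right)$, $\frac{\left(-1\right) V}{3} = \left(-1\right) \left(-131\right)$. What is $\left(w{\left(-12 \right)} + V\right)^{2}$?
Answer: $400689$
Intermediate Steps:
$V = -393$ ($V = - 3 \left(\left(-1\right) \left(-131\right)\right) = \left(-3\right) 131 = -393$)
$w{\left(Y \right)} = 20 Y$ ($w{\left(Y \right)} = 2 Y 10 = 20 Y$)
$\left(w{\left(-12 \right)} + V\right)^{2} = \left(20 \left(-12\right) - 393\right)^{2} = \left(-240 - 393\right)^{2} = \left(-633\right)^{2} = 400689$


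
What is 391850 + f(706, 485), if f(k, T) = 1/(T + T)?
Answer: 380094501/970 ≈ 3.9185e+5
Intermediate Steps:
f(k, T) = 1/(2*T)
391850 + f(706, 485) = 391850 + (½)/485 = 391850 + (½)*(1/485) = 391850 + 1/970 = 380094501/970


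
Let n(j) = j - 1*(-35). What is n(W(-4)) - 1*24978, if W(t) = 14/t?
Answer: -49893/2 ≈ -24947.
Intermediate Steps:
n(j) = 35 + j (n(j) = j + 35 = 35 + j)
n(W(-4)) - 1*24978 = (35 + 14/(-4)) - 1*24978 = (35 + 14*(-1/4)) - 24978 = (35 - 7/2) - 24978 = 63/2 - 24978 = -49893/2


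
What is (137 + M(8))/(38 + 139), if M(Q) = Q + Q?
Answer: 51/59 ≈ 0.86441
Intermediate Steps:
M(Q) = 2*Q
(137 + M(8))/(38 + 139) = (137 + 2*8)/(38 + 139) = (137 + 16)/177 = 153*(1/177) = 51/59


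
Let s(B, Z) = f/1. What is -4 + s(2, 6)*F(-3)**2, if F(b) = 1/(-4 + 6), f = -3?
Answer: -19/4 ≈ -4.7500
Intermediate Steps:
s(B, Z) = -3 (s(B, Z) = -3/1 = -3*1 = -3)
F(b) = 1/2
-4 + s(2, 6)*F(-3)**2 = -4 - 3*(1/2)**2 = -4 - 3*1/4 = -4 - 3/4 = -19/4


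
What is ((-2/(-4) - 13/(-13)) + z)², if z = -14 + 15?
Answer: 25/4 ≈ 6.2500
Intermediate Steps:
z = 1
((-2/(-4) - 13/(-13)) + z)² = ((-2/(-4) - 13/(-13)) + 1)² = ((-2*(-¼) - 13*(-1/13)) + 1)² = ((½ + 1) + 1)² = (3/2 + 1)² = (5/2)² = 25/4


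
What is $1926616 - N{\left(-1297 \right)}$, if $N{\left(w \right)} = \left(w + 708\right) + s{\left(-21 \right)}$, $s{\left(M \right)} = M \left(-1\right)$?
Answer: $1927184$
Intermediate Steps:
$s{\left(M \right)} = - M$
$N{\left(w \right)} = 729 + w$ ($N{\left(w \right)} = \left(w + 708\right) - -21 = \left(708 + w\right) + 21 = 729 + w$)
$1926616 - N{\left(-1297 \right)} = 1926616 - \left(729 - 1297\right) = 1926616 - -568 = 1926616 + 568 = 1927184$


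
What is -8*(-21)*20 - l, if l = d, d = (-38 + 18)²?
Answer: 2960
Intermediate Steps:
d = 400 (d = (-20)² = 400)
l = 400
-8*(-21)*20 - l = -8*(-21)*20 - 1*400 = 168*20 - 400 = 3360 - 400 = 2960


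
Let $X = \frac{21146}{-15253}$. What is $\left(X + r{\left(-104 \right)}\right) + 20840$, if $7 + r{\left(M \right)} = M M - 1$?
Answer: $\frac{482705798}{15253} \approx 31647.0$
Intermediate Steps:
$r{\left(M \right)} = -8 + M^{2}$ ($r{\left(M \right)} = -7 + \left(M M - 1\right) = -7 + \left(M^{2} - 1\right) = -7 + \left(-1 + M^{2}\right) = -8 + M^{2}$)
$X = - \frac{21146}{15253}$ ($X = 21146 \left(- \frac{1}{15253}\right) = - \frac{21146}{15253} \approx -1.3864$)
$\left(X + r{\left(-104 \right)}\right) + 20840 = \left(- \frac{21146}{15253} - \left(8 - \left(-104\right)^{2}\right)\right) + 20840 = \left(- \frac{21146}{15253} + \left(-8 + 10816\right)\right) + 20840 = \left(- \frac{21146}{15253} + 10808\right) + 20840 = \frac{164833278}{15253} + 20840 = \frac{482705798}{15253}$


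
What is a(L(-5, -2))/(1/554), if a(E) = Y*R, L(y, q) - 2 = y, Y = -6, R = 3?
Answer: -9972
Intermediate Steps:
L(y, q) = 2 + y
a(E) = -18 (a(E) = -6*3 = -18)
a(L(-5, -2))/(1/554) = -18/(1/554) = -18/1/554 = -18*554 = -9972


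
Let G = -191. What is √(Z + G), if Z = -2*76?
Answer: 7*I*√7 ≈ 18.52*I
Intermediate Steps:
Z = -152
√(Z + G) = √(-152 - 191) = √(-343) = 7*I*√7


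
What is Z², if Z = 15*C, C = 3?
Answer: 2025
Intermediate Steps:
Z = 45 (Z = 15*3 = 45)
Z² = 45² = 2025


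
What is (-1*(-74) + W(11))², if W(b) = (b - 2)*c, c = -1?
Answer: 4225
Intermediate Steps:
W(b) = 2 - b (W(b) = (b - 2)*(-1) = (-2 + b)*(-1) = 2 - b)
(-1*(-74) + W(11))² = (-1*(-74) + (2 - 1*11))² = (74 + (2 - 11))² = (74 - 9)² = 65² = 4225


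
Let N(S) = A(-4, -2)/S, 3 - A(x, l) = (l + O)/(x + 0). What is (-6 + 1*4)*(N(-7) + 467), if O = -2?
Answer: -6534/7 ≈ -933.43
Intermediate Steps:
A(x, l) = 3 - (-2 + l)/x (A(x, l) = 3 - (l - 2)/(x + 0) = 3 - (-2 + l)/x)
N(S) = 2/S (N(S) = ((2 - 1*(-2) + 3*(-4))/(-4))/S = (-(2 + 2 - 12)/4)/S = (-1/4*(-8))/S = 2/S)
(-6 + 1*4)*(N(-7) + 467) = (-6 + 1*4)*(2/(-7) + 467) = (-6 + 4)*(2*(-1/7) + 467) = -2*(-2/7 + 467) = -2*3267/7 = -6534/7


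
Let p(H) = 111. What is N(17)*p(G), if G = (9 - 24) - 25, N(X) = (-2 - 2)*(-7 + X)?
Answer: -4440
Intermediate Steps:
N(X) = 28 - 4*X (N(X) = -4*(-7 + X) = 28 - 4*X)
G = -40 (G = -15 - 25 = -40)
N(17)*p(G) = (28 - 4*17)*111 = (28 - 68)*111 = -40*111 = -4440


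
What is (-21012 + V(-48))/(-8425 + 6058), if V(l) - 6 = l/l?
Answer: 21005/2367 ≈ 8.8741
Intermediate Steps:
V(l) = 7 (V(l) = 6 + l/l = 6 + 1 = 7)
(-21012 + V(-48))/(-8425 + 6058) = (-21012 + 7)/(-8425 + 6058) = -21005/(-2367) = -21005*(-1/2367) = 21005/2367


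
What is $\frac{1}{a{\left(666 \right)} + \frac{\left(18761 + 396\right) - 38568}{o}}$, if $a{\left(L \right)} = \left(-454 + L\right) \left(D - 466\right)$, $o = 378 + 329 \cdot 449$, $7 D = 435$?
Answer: $- \frac{148099}{12679917279} \approx -1.168 \cdot 10^{-5}$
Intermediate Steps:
$D = \frac{435}{7}$ ($D = \frac{1}{7} \cdot 435 = \frac{435}{7} \approx 62.143$)
$o = 148099$ ($o = 378 + 147721 = 148099$)
$a{\left(L \right)} = \frac{1283458}{7} - \frac{2827 L}{7}$ ($a{\left(L \right)} = \left(-454 + L\right) \left(\frac{435}{7} - 466\right) = \left(-454 + L\right) \left(- \frac{2827}{7}\right) = \frac{1283458}{7} - \frac{2827 L}{7}$)
$\frac{1}{a{\left(666 \right)} + \frac{\left(18761 + 396\right) - 38568}{o}} = \frac{1}{\left(\frac{1283458}{7} - \frac{1882782}{7}\right) + \frac{\left(18761 + 396\right) - 38568}{148099}} = \frac{1}{\left(\frac{1283458}{7} - \frac{1882782}{7}\right) + \left(19157 - 38568\right) \frac{1}{148099}} = \frac{1}{- \frac{599324}{7} - \frac{2773}{21157}} = \frac{1}{- \frac{12679917279}{148099}} = - \frac{148099}{12679917279}$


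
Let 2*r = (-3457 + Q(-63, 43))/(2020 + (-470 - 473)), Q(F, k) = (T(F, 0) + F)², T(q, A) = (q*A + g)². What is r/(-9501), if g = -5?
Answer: 671/6821718 ≈ 9.8362e-5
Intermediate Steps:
T(q, A) = (-5 + A*q)² (T(q, A) = (q*A - 5)² = (A*q - 5)² = (-5 + A*q)²)
Q(F, k) = (25 + F)² (Q(F, k) = ((-5 + 0*F)² + F)² = ((-5 + 0)² + F)² = ((-5)² + F)² = (25 + F)²)
r = -671/718 (r = ((-3457 + (25 - 63)²)/(2020 + (-470 - 473)))/2 = ((-3457 + (-38)²)/(2020 - 943))/2 = ((-3457 + 1444)/1077)/2 = (-2013*1/1077)/2 = (½)*(-671/359) = -671/718 ≈ -0.93454)
r/(-9501) = -671/718/(-9501) = -671/718*(-1/9501) = 671/6821718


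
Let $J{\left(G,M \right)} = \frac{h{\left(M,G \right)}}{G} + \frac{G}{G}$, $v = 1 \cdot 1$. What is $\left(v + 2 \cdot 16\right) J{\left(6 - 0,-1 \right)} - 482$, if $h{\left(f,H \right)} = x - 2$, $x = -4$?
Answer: $-482$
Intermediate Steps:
$v = 1$
$h{\left(f,H \right)} = -6$ ($h{\left(f,H \right)} = -4 - 2 = -6$)
$J{\left(G,M \right)} = 1 - \frac{6}{G}$ ($J{\left(G,M \right)} = - \frac{6}{G} + \frac{G}{G} = - \frac{6}{G} + 1 = 1 - \frac{6}{G}$)
$\left(v + 2 \cdot 16\right) J{\left(6 - 0,-1 \right)} - 482 = \left(1 + 2 \cdot 16\right) \frac{-6 + \left(6 - 0\right)}{6 - 0} - 482 = \left(1 + 32\right) \frac{-6 + \left(6 + 0\right)}{6 + 0} - 482 = 33 \frac{-6 + 6}{6} - 482 = 33 \cdot \frac{1}{6} \cdot 0 - 482 = 33 \cdot 0 - 482 = 0 - 482 = -482$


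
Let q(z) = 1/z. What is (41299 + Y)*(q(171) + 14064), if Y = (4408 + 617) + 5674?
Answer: 125052330110/171 ≈ 7.3130e+8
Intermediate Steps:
Y = 10699 (Y = 5025 + 5674 = 10699)
(41299 + Y)*(q(171) + 14064) = (41299 + 10699)*(1/171 + 14064) = 51998*(1/171 + 14064) = 51998*(2404945/171) = 125052330110/171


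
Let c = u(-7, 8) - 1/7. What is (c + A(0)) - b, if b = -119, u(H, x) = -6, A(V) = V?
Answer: 790/7 ≈ 112.86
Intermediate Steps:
c = -43/7 (c = -6 - 1/7 = -43/7 ≈ -6.1429)
(c + A(0)) - b = (-43/7 + 0) - 1*(-119) = -43/7 + 119 = 790/7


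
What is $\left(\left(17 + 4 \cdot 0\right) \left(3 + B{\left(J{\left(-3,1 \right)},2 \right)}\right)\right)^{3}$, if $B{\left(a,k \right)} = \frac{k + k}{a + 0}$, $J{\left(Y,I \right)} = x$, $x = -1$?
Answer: $-4913$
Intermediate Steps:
$J{\left(Y,I \right)} = -1$
$B{\left(a,k \right)} = \frac{2 k}{a}$
$\left(\left(17 + 4 \cdot 0\right) \left(3 + B{\left(J{\left(-3,1 \right)},2 \right)}\right)\right)^{3} = \left(\left(17 + 4 \cdot 0\right) \left(3 + 2 \cdot 2 \frac{1}{-1}\right)\right)^{3} = \left(\left(17 + 0\right) \left(3 + 2 \cdot 2 \left(-1\right)\right)\right)^{3} = \left(17 \left(3 - 4\right)\right)^{3} = \left(17 \left(-1\right)\right)^{3} = \left(-17\right)^{3} = -4913$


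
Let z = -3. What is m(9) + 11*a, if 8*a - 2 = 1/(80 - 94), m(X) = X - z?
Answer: 1641/112 ≈ 14.652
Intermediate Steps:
m(X) = 3 + X (m(X) = X - 1*(-3) = X + 3 = 3 + X)
a = 27/112 (a = 1/4 + 1/(8*(80 - 94)) = 1/4 + (1/8)/(-14) = 1/4 + (1/8)*(-1/14) = 1/4 - 1/112 = 27/112 ≈ 0.24107)
m(9) + 11*a = (3 + 9) + 11*(27/112) = 12 + 297/112 = 1641/112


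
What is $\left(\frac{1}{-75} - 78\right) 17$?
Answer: $- \frac{99467}{75} \approx -1326.2$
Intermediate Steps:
$\left(\frac{1}{-75} - 78\right) 17 = \left(- \frac{1}{75} - 78\right) 17 = \left(- \frac{5851}{75}\right) 17 = - \frac{99467}{75}$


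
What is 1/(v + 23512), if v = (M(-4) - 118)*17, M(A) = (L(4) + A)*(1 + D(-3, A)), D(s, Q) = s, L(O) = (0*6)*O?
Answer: 1/21642 ≈ 4.6206e-5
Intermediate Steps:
L(O) = 0 (L(O) = 0*O = 0)
M(A) = -2*A (M(A) = (0 + A)*(1 - 3) = A*(-2) = -2*A)
v = -1870 (v = (-2*(-4) - 118)*17 = (8 - 118)*17 = -110*17 = -1870)
1/(v + 23512) = 1/(-1870 + 23512) = 1/21642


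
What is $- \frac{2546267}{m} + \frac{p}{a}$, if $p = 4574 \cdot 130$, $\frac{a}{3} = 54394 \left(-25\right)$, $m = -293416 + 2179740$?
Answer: $- \frac{1150926951673}{769535307420} \approx -1.4956$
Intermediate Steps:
$m = 1886324$
$a = -4079550$ ($a = 3 \cdot 54394 \left(-25\right) = 3 \left(-1359850\right) = -4079550$)
$p = 594620$
$- \frac{2546267}{m} + \frac{p}{a} = - \frac{2546267}{1886324} + \frac{594620}{-4079550} = \left(-2546267\right) \frac{1}{1886324} + 594620 \left(- \frac{1}{4079550}\right) = - \frac{2546267}{1886324} - \frac{59462}{407955} = - \frac{1150926951673}{769535307420}$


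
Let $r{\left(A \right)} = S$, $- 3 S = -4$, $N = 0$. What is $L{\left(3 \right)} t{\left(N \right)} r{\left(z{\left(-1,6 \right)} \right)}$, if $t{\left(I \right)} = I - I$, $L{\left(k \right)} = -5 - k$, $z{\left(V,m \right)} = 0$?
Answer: $0$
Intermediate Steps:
$S = \frac{4}{3}$ ($S = \left(- \frac{1}{3}\right) \left(-4\right) = \frac{4}{3} \approx 1.3333$)
$r{\left(A \right)} = \frac{4}{3}$
$t{\left(I \right)} = 0$
$L{\left(3 \right)} t{\left(N \right)} r{\left(z{\left(-1,6 \right)} \right)} = \left(-5 - 3\right) 0 \cdot \frac{4}{3} = \left(-8\right) 0 \cdot \frac{4}{3} = 0 \cdot \frac{4}{3} = 0$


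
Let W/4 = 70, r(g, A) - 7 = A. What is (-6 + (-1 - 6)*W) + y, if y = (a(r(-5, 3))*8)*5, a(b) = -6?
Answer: -2206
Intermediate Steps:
r(g, A) = 7 + A
W = 280 (W = 4*70 = 280)
y = -240 (y = -6*8*5 = -48*5 = -240)
(-6 + (-1 - 6)*W) + y = (-6 + (-1 - 6)*280) - 240 = (-6 - 7*280) - 240 = (-6 - 1960) - 240 = -1966 - 240 = -2206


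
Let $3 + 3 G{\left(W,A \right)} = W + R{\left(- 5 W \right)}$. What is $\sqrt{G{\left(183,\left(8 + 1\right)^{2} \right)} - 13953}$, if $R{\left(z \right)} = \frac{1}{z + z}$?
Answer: $\frac{i \sqrt{46526268310}}{1830} \approx 117.87 i$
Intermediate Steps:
$R{\left(z \right)} = \frac{1}{2 z}$
$G{\left(W,A \right)} = -1 - \frac{1}{30 W} + \frac{W}{3}$ ($G{\left(W,A \right)} = -1 + \frac{W + \frac{1}{2 \left(- 5 W\right)}}{3} = -1 + \frac{W + \frac{\left(- \frac{1}{5}\right) \frac{1}{W}}{2}}{3} = -1 + \frac{W - \frac{1}{10 W}}{3} = -1 + \left(- \frac{1}{30 W} + \frac{W}{3}\right) = -1 - \frac{1}{30 W} + \frac{W}{3}$)
$\sqrt{G{\left(183,\left(8 + 1\right)^{2} \right)} - 13953} = \sqrt{\left(-1 - \frac{1}{30 \cdot 183} + \frac{1}{3} \cdot 183\right) - 13953} = \sqrt{\left(-1 - \frac{1}{5490} + 61\right) - 13953} = \sqrt{\frac{329399}{5490} - 13953} = \sqrt{- \frac{76272571}{5490}} = \frac{i \sqrt{46526268310}}{1830}$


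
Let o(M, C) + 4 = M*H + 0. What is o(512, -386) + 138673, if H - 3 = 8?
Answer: 144301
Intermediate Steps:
H = 11 (H = 3 + 8 = 11)
o(M, C) = -4 + 11*M (o(M, C) = -4 + (M*11 + 0) = -4 + (11*M + 0) = -4 + 11*M)
o(512, -386) + 138673 = (-4 + 11*512) + 138673 = (-4 + 5632) + 138673 = 5628 + 138673 = 144301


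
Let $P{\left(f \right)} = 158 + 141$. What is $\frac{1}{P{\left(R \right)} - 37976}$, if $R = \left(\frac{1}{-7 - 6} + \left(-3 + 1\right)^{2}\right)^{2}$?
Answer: $- \frac{1}{37677} \approx -2.6541 \cdot 10^{-5}$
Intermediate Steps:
$R = \frac{2601}{169}$ ($R = \left(\frac{1}{-13} + \left(-2\right)^{2}\right)^{2} = \left(- \frac{1}{13} + 4\right)^{2} = \left(\frac{51}{13}\right)^{2} = \frac{2601}{169} \approx 15.391$)
$P{\left(f \right)} = 299$
$\frac{1}{P{\left(R \right)} - 37976} = \frac{1}{299 - 37976} = \frac{1}{-37677} = - \frac{1}{37677}$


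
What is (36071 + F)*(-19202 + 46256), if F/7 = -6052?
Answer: -170250822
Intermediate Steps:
F = -42364 (F = 7*(-6052) = -42364)
(36071 + F)*(-19202 + 46256) = (36071 - 42364)*(-19202 + 46256) = -6293*27054 = -170250822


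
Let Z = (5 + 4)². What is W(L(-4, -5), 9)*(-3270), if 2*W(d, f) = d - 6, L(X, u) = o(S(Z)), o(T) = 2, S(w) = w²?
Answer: 6540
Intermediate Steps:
Z = 81 (Z = 9² = 81)
L(X, u) = 2
W(d, f) = -3 + d/2 (W(d, f) = (d - 6)/2 = (-6 + d)/2 = -3 + d/2)
W(L(-4, -5), 9)*(-3270) = (-3 + (½)*2)*(-3270) = (-3 + 1)*(-3270) = -2*(-3270) = 6540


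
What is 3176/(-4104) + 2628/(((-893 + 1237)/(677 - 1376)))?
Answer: -235625801/44118 ≈ -5340.8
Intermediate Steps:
3176/(-4104) + 2628/(((-893 + 1237)/(677 - 1376))) = 3176*(-1/4104) + 2628/((344/(-699))) = -397/513 + 2628/((344*(-1/699))) = -397/513 + 2628/(-344/699) = -397/513 + 2628*(-699/344) = -397/513 - 459243/86 = -235625801/44118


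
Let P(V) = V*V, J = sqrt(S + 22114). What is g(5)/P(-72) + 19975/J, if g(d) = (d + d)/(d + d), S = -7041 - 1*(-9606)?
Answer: 1/5184 + 19975*sqrt(24679)/24679 ≈ 127.15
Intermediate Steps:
S = 2565 (S = -7041 + 9606 = 2565)
J = sqrt(24679) (J = sqrt(2565 + 22114) = sqrt(24679) ≈ 157.10)
P(V) = V**2
g(d) = 1 (g(d) = (2*d)/((2*d)) = (2*d)*(1/(2*d)) = 1)
g(5)/P(-72) + 19975/J = 1/(-72)**2 + 19975/(sqrt(24679)) = 1/5184 + 19975*(sqrt(24679)/24679) = 1*(1/5184) + 19975*sqrt(24679)/24679 = 1/5184 + 19975*sqrt(24679)/24679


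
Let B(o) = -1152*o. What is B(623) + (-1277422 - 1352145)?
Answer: -3347263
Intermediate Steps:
B(623) + (-1277422 - 1352145) = -1152*623 + (-1277422 - 1352145) = -717696 - 2629567 = -3347263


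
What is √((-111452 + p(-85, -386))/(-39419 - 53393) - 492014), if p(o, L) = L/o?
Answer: I*√7655305441918489730/3944510 ≈ 701.44*I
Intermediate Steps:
√((-111452 + p(-85, -386))/(-39419 - 53393) - 492014) = √((-111452 - 386/(-85))/(-39419 - 53393) - 492014) = √((-111452 - 386*(-1/85))/(-92812) - 492014) = √((-111452 + 386/85)*(-1/92812) - 492014) = √(-9473034/85*(-1/92812) - 492014) = √(4736517/3944510 - 492014) = √(-1940749406623/3944510) = I*√7655305441918489730/3944510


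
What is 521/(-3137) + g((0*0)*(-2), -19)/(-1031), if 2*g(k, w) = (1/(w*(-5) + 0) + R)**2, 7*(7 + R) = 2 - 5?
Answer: -551420493943/2860529759150 ≈ -0.19277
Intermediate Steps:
R = -52/7 (R = -7 + (2 - 5)/7 = -7 + (1/7)*(-3) = -7 - 3/7 = -52/7 ≈ -7.4286)
g(k, w) = (-52/7 - 1/(5*w))**2/2 (g(k, w) = (1/(w*(-5) + 0) - 52/7)**2/2 = (1/(-5*w + 0) - 52/7)**2/2 = (1/(-5*w) - 52/7)**2/2 = (-1/(5*w) - 52/7)**2/2 = (-52/7 - 1/(5*w))**2/2)
521/(-3137) + g((0*0)*(-2), -19)/(-1031) = 521/(-3137) + ((1/2450)*(7 + 260*(-19))**2/(-19)**2)/(-1031) = 521*(-1/3137) + ((1/2450)*(1/361)*(7 - 4940)**2)*(-1/1031) = -521/3137 + ((1/2450)*(1/361)*(-4933)**2)*(-1/1031) = -521/3137 + ((1/2450)*(1/361)*24334489)*(-1/1031) = -521/3137 + (24334489/884450)*(-1/1031) = -521/3137 - 24334489/911867950 = -551420493943/2860529759150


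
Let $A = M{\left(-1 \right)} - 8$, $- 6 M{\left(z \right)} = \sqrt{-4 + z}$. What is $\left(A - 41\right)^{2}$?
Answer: $\frac{\left(294 + i \sqrt{5}\right)^{2}}{36} \approx 2400.9 + 36.522 i$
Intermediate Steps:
$M{\left(z \right)} = - \frac{\sqrt{-4 + z}}{6}$
$A = -8 - \frac{i \sqrt{5}}{6}$ ($A = - \frac{\sqrt{-4 - 1}}{6} - 8 = - \frac{\sqrt{-5}}{6} - 8 = - \frac{i \sqrt{5}}{6} - 8 = -8 - \frac{i \sqrt{5}}{6} \approx -8.0 - 0.37268 i$)
$\left(A - 41\right)^{2} = \left(\left(-8 - \frac{i \sqrt{5}}{6}\right) - 41\right)^{2} = \left(-49 - \frac{i \sqrt{5}}{6}\right)^{2}$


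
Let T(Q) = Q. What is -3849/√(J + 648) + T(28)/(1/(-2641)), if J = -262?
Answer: -73948 - 3849*√386/386 ≈ -74144.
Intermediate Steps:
-3849/√(J + 648) + T(28)/(1/(-2641)) = -3849/√(-262 + 648) + 28/(1/(-2641)) = -3849*√386/386 + 28/(-1/2641) = -3849*√386/386 + 28*(-2641) = -3849*√386/386 - 73948 = -73948 - 3849*√386/386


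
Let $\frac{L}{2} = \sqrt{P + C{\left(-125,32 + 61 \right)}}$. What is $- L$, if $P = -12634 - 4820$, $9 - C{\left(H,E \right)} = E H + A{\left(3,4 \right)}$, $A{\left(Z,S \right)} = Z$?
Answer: $- 6 i \sqrt{647} \approx - 152.62 i$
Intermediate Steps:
$C{\left(H,E \right)} = 6 - E H$ ($C{\left(H,E \right)} = 9 - \left(E H + 3\right) = 9 - \left(3 + E H\right) = 6 - E H$)
$P = -17454$
$L = 6 i \sqrt{647}$ ($L = 2 \sqrt{-17454 - \left(-6 + \left(32 + 61\right) \left(-125\right)\right)} = 2 \sqrt{-17454 - \left(-6 + 93 \left(-125\right)\right)} = 2 \sqrt{-17454 + \left(6 + 11625\right)} = 2 \sqrt{-17454 + 11631} = 2 \sqrt{-5823} = 2 \cdot 3 i \sqrt{647} = 6 i \sqrt{647} \approx 152.62 i$)
$- L = - 6 i \sqrt{647}$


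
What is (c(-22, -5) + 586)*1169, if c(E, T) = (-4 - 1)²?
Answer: 714259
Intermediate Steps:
c(E, T) = 25 (c(E, T) = (-5)² = 25)
(c(-22, -5) + 586)*1169 = (25 + 586)*1169 = 611*1169 = 714259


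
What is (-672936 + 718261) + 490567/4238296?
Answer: 192101256767/4238296 ≈ 45325.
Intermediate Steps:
(-672936 + 718261) + 490567/4238296 = 45325 + 490567*(1/4238296) = 45325 + 490567/4238296 = 192101256767/4238296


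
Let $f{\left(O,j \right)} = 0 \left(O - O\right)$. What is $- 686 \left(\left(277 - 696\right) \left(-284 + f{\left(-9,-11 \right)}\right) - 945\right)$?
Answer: $-80982986$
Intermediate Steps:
$f{\left(O,j \right)} = 0$ ($f{\left(O,j \right)} = 0 \cdot 0 = 0$)
$- 686 \left(\left(277 - 696\right) \left(-284 + f{\left(-9,-11 \right)}\right) - 945\right) = - 686 \left(\left(277 - 696\right) \left(-284 + 0\right) - 945\right) = - 686 \left(\left(-419\right) \left(-284\right) - 945\right) = - 686 \left(118996 - 945\right) = \left(-686\right) 118051 = -80982986$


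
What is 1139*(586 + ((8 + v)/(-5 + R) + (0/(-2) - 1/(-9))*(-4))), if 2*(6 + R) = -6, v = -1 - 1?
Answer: 41986957/63 ≈ 6.6646e+5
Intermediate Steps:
v = -2
R = -9 (R = -6 + (1/2)*(-6) = -6 - 3 = -9)
1139*(586 + ((8 + v)/(-5 + R) + (0/(-2) - 1/(-9))*(-4))) = 1139*(586 + ((8 - 2)/(-5 - 9) + (0/(-2) - 1/(-9))*(-4))) = 1139*(586 + (6/(-14) + (0*(-1/2) - 1*(-1/9))*(-4))) = 1139*(586 + (6*(-1/14) + (0 + 1/9)*(-4))) = 1139*(586 + (-3/7 + (1/9)*(-4))) = 1139*(586 + (-3/7 - 4/9)) = 1139*(586 - 55/63) = 1139*(36863/63) = 41986957/63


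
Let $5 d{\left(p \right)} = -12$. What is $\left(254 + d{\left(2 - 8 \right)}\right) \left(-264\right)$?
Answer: $- \frac{332112}{5} \approx -66422.0$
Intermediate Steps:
$d{\left(p \right)} = - \frac{12}{5}$ ($d{\left(p \right)} = \frac{1}{5} \left(-12\right) = - \frac{12}{5}$)
$\left(254 + d{\left(2 - 8 \right)}\right) \left(-264\right) = \left(254 - \frac{12}{5}\right) \left(-264\right) = \frac{1258}{5} \left(-264\right) = - \frac{332112}{5}$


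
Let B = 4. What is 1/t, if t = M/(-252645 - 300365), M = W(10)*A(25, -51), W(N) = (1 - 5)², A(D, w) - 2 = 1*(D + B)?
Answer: -276505/248 ≈ -1114.9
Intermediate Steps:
A(D, w) = 6 + D (A(D, w) = 2 + 1*(D + 4) = 2 + 1*(4 + D) = 2 + (4 + D) = 6 + D)
W(N) = 16 (W(N) = (-4)² = 16)
M = 496 (M = 16*(6 + 25) = 16*31 = 496)
t = -248/276505 (t = 496/(-252645 - 300365) = 496/(-553010) = 496*(-1/553010) = -248/276505 ≈ -0.00089691)
1/t = 1/(-248/276505) = -276505/248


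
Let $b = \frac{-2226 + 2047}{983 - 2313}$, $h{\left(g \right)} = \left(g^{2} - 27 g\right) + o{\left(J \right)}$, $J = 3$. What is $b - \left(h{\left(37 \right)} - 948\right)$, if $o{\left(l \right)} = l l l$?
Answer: $\frac{733009}{1330} \approx 551.13$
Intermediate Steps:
$o{\left(l \right)} = l^{3}$ ($o{\left(l \right)} = l^{2} l = l^{3}$)
$h{\left(g \right)} = 27 + g^{2} - 27 g$ ($h{\left(g \right)} = \left(g^{2} - 27 g\right) + 3^{3} = \left(g^{2} - 27 g\right) + 27 = 27 + g^{2} - 27 g$)
$b = \frac{179}{1330}$ ($b = - \frac{179}{-1330} = \left(-179\right) \left(- \frac{1}{1330}\right) = \frac{179}{1330} \approx 0.13459$)
$b - \left(h{\left(37 \right)} - 948\right) = \frac{179}{1330} - \left(\left(27 + 37^{2} - 999\right) - 948\right) = \frac{179}{1330} - \left(\left(27 + 1369 - 999\right) - 948\right) = \frac{179}{1330} - \left(397 - 948\right) = \frac{179}{1330} - -551 = \frac{179}{1330} + 551 = \frac{733009}{1330}$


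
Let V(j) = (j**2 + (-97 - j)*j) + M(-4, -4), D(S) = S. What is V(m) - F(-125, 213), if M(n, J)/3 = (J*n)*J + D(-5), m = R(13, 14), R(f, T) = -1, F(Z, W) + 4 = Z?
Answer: 19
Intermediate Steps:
F(Z, W) = -4 + Z
m = -1
M(n, J) = -15 + 3*n*J**2 (M(n, J) = 3*((J*n)*J - 5) = 3*(n*J**2 - 5) = 3*(-5 + n*J**2) = -15 + 3*n*J**2)
V(j) = -207 + j**2 + j*(-97 - j) (V(j) = (j**2 + (-97 - j)*j) + (-15 + 3*(-4)*(-4)**2) = (j**2 + j*(-97 - j)) + (-15 + 3*(-4)*16) = (j**2 + j*(-97 - j)) + (-15 - 192) = (j**2 + j*(-97 - j)) - 207 = -207 + j**2 + j*(-97 - j))
V(m) - F(-125, 213) = (-207 - 97*(-1)) - (-4 - 125) = (-207 + 97) - 1*(-129) = -110 + 129 = 19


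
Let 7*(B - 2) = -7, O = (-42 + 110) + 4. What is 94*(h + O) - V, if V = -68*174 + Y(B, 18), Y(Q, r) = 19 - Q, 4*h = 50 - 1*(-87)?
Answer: 43603/2 ≈ 21802.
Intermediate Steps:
O = 72 (O = 68 + 4 = 72)
h = 137/4 (h = (50 - 1*(-87))/4 = (50 + 87)/4 = (¼)*137 = 137/4 ≈ 34.250)
B = 1 (B = 2 + (⅐)*(-7) = 2 - 1 = 1)
V = -11814 (V = -68*174 + (19 - 1*1) = -11832 + (19 - 1) = -11832 + 18 = -11814)
94*(h + O) - V = 94*(137/4 + 72) - 1*(-11814) = 94*(425/4) + 11814 = 19975/2 + 11814 = 43603/2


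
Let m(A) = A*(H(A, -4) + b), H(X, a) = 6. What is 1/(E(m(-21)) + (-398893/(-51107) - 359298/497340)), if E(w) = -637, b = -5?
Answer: -1412086410/889497776407 ≈ -0.0015875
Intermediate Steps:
m(A) = A (m(A) = A*(6 - 5) = A*1 = A)
1/(E(m(-21)) + (-398893/(-51107) - 359298/497340)) = 1/(-637 + (-398893/(-51107) - 359298/497340)) = 1/(-637 + (-398893*(-1/51107) - 359298*1/497340)) = 1/(-637 + (398893/51107 - 19961/27630)) = 1/(-637 + 10001266763/1412086410) = 1/(-889497776407/1412086410) = -1412086410/889497776407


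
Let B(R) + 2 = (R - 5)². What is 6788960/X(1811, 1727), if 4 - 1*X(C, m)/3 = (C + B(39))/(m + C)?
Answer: 24019340480/33561 ≈ 7.1569e+5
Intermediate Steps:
B(R) = -2 + (-5 + R)² (B(R) = -2 + (R - 5)² = -2 + (-5 + R)²)
X(C, m) = 12 - 3*(1154 + C)/(C + m) (X(C, m) = 12 - 3*(C + (-2 + (-5 + 39)²))/(m + C) = 12 - 3*(C + (-2 + 34²))/(C + m) = 12 - 3*(C + (-2 + 1156))/(C + m) = 12 - 3*(C + 1154)/(C + m) = 12 - 3*(1154 + C)/(C + m))
6788960/X(1811, 1727) = 6788960/((3*(-1154 + 3*1811 + 4*1727)/(1811 + 1727))) = 6788960/((3*(-1154 + 5433 + 6908)/3538)) = 6788960/((3*(1/3538)*11187)) = 6788960/(33561/3538) = 6788960*(3538/33561) = 24019340480/33561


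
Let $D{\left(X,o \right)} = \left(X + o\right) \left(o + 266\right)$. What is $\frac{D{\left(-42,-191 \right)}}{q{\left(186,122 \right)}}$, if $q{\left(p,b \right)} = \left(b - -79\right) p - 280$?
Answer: $- \frac{17475}{37106} \approx -0.47095$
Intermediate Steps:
$q{\left(p,b \right)} = -280 + p \left(79 + b\right)$ ($q{\left(p,b \right)} = \left(b + 79\right) p - 280 = \left(79 + b\right) p - 280 = p \left(79 + b\right) - 280 = -280 + p \left(79 + b\right)$)
$D{\left(X,o \right)} = \left(266 + o\right) \left(X + o\right)$ ($D{\left(X,o \right)} = \left(X + o\right) \left(266 + o\right) = \left(266 + o\right) \left(X + o\right)$)
$\frac{D{\left(-42,-191 \right)}}{q{\left(186,122 \right)}} = \frac{\left(-191\right)^{2} + 266 \left(-42\right) + 266 \left(-191\right) - -8022}{-280 + 79 \cdot 186 + 122 \cdot 186} = \frac{36481 - 11172 - 50806 + 8022}{-280 + 14694 + 22692} = - \frac{17475}{37106}$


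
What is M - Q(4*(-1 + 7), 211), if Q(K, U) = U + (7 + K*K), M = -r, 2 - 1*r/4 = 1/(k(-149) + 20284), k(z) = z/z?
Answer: -16268566/20285 ≈ -802.00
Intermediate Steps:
k(z) = 1
r = 162276/20285 (r = 8 - 4/(1 + 20284) = 8 - 4/20285 = 162276/20285 ≈ 7.9998)
M = -162276/20285 (M = -1*162276/20285 = -162276/20285 ≈ -7.9998)
Q(K, U) = 7 + U + K² (Q(K, U) = U + (7 + K²) = 7 + U + K²)
M - Q(4*(-1 + 7), 211) = -162276/20285 - (7 + 211 + (4*(-1 + 7))²) = -162276/20285 - (7 + 211 + (4*6)²) = -162276/20285 - (7 + 211 + 24²) = -162276/20285 - (7 + 211 + 576) = -162276/20285 - 1*794 = -162276/20285 - 794 = -16268566/20285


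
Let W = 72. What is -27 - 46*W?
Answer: -3339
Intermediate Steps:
-27 - 46*W = -27 - 46*72 = -27 - 3312 = -3339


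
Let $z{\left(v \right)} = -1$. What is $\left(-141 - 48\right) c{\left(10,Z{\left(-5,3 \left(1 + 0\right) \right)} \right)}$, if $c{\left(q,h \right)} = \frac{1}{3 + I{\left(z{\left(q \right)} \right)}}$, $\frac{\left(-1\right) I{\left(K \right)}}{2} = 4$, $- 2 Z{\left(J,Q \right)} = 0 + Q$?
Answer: $\frac{189}{5} \approx 37.8$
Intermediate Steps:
$Z{\left(J,Q \right)} = - \frac{Q}{2}$ ($Z{\left(J,Q \right)} = - \frac{0 + Q}{2} = - \frac{Q}{2}$)
$I{\left(K \right)} = -8$ ($I{\left(K \right)} = \left(-2\right) 4 = -8$)
$c{\left(q,h \right)} = - \frac{1}{5}$ ($c{\left(q,h \right)} = \frac{1}{3 - 8} = \frac{1}{-5} = - \frac{1}{5}$)
$\left(-141 - 48\right) c{\left(10,Z{\left(-5,3 \left(1 + 0\right) \right)} \right)} = \left(-141 - 48\right) \left(- \frac{1}{5}\right) = \left(-189\right) \left(- \frac{1}{5}\right) = \frac{189}{5}$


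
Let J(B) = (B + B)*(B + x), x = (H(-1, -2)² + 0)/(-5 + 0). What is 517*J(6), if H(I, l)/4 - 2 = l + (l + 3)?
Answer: 86856/5 ≈ 17371.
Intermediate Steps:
H(I, l) = 20 + 8*l (H(I, l) = 8 + 4*(l + (l + 3)) = 8 + 4*(l + (3 + l)) = 8 + 4*(3 + 2*l) = 8 + (12 + 8*l) = 20 + 8*l)
x = -16/5 (x = ((20 + 8*(-2))² + 0)/(-5 + 0) = ((20 - 16)² + 0)/(-5) = (4² + 0)*(-⅕) = (16 + 0)*(-⅕) = 16*(-⅕) = -16/5 ≈ -3.2000)
J(B) = 2*B*(-16/5 + B) (J(B) = (B + B)*(B - 16/5) = (2*B)*(-16/5 + B) = 2*B*(-16/5 + B))
517*J(6) = 517*((⅖)*6*(-16 + 5*6)) = 517*((⅖)*6*(-16 + 30)) = 517*((⅖)*6*14) = 517*(168/5) = 86856/5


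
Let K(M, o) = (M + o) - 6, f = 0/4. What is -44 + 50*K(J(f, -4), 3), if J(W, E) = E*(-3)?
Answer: 406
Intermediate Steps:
f = 0 (f = 0*(1/4) = 0)
J(W, E) = -3*E
K(M, o) = -6 + M + o
-44 + 50*K(J(f, -4), 3) = -44 + 50*(-6 - 3*(-4) + 3) = -44 + 50*(-6 + 12 + 3) = -44 + 50*9 = -44 + 450 = 406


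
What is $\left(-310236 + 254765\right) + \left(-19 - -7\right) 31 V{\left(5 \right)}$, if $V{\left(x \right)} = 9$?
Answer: $-58819$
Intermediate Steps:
$\left(-310236 + 254765\right) + \left(-19 - -7\right) 31 V{\left(5 \right)} = \left(-310236 + 254765\right) + \left(-19 - -7\right) 31 \cdot 9 = -55471 + \left(-19 + 7\right) 31 \cdot 9 = -55471 + \left(-12\right) 31 \cdot 9 = -55471 - 3348 = -58819$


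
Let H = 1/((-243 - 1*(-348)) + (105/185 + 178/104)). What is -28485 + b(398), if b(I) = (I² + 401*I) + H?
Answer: 59757758309/206405 ≈ 2.8952e+5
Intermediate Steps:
H = 1924/206405 (H = 1/((-243 + 348) + (105*(1/185) + 178*(1/104))) = 1/(105 + (21/37 + 89/52)) = 1/(105 + 4385/1924) = 1/(206405/1924) = 1924/206405 ≈ 0.0093215)
b(I) = 1924/206405 + I² + 401*I (b(I) = (I² + 401*I) + 1924/206405 = 1924/206405 + I² + 401*I)
-28485 + b(398) = -28485 + (1924/206405 + 398² + 401*398) = -28485 + (1924/206405 + 158404 + 159598) = -28485 + 65637204734/206405 = 59757758309/206405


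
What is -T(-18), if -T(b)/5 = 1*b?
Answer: -90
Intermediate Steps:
T(b) = -5*b
-T(-18) = -(-5)*(-18) = -1*90 = -90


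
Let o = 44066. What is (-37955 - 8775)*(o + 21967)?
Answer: -3085722090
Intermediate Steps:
(-37955 - 8775)*(o + 21967) = (-37955 - 8775)*(44066 + 21967) = -46730*66033 = -3085722090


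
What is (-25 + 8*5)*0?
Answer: 0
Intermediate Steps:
(-25 + 8*5)*0 = (-25 + 40)*0 = 15*0 = 0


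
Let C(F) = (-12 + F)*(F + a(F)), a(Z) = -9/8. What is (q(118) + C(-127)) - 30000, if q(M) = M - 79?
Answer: -97213/8 ≈ -12152.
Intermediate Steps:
q(M) = -79 + M
a(Z) = -9/8 (a(Z) = -9*⅛ = -9/8)
C(F) = (-12 + F)*(-9/8 + F) (C(F) = (-12 + F)*(F - 9/8) = (-12 + F)*(-9/8 + F))
(q(118) + C(-127)) - 30000 = ((-79 + 118) + (27/2 + (-127)² - 105/8*(-127))) - 30000 = (39 + (27/2 + 16129 + 13335/8)) - 30000 = (39 + 142475/8) - 30000 = 142787/8 - 30000 = -97213/8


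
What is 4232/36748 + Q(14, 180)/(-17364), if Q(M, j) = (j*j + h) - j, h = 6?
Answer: -46281525/26587178 ≈ -1.7407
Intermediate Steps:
Q(M, j) = 6 + j² - j (Q(M, j) = (j*j + 6) - j = (j² + 6) - j = (6 + j²) - j = 6 + j² - j)
4232/36748 + Q(14, 180)/(-17364) = 4232/36748 + (6 + 180² - 1*180)/(-17364) = 4232*(1/36748) + (6 + 32400 - 180)*(-1/17364) = 1058/9187 + 32226*(-1/17364) = 1058/9187 - 5371/2894 = -46281525/26587178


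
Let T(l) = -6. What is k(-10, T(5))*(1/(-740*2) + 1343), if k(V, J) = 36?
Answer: 17888751/370 ≈ 48348.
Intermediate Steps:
k(-10, T(5))*(1/(-740*2) + 1343) = 36*(1/(-740*2) + 1343) = 36*(1/(-1480) + 1343) = 36*(-1/1480 + 1343) = 36*(1987639/1480) = 17888751/370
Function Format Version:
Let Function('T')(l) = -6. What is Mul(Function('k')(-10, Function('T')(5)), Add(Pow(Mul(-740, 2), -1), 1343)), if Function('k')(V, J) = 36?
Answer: Rational(17888751, 370) ≈ 48348.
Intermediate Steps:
Mul(Function('k')(-10, Function('T')(5)), Add(Pow(Mul(-740, 2), -1), 1343)) = Mul(36, Add(Pow(Mul(-740, 2), -1), 1343)) = Mul(36, Add(Pow(-1480, -1), 1343)) = Mul(36, Add(Rational(-1, 1480), 1343)) = Mul(36, Rational(1987639, 1480)) = Rational(17888751, 370)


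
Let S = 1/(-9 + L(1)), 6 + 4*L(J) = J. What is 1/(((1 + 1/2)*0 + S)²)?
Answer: 1681/16 ≈ 105.06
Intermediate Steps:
L(J) = -3/2 + J/4
S = -4/41 (S = 1/(-9 + (-3/2 + (¼)*1)) = 1/(-9 + (-3/2 + ¼)) = 1/(-9 - 5/4) = 1/(-41/4) = -4/41 ≈ -0.097561)
1/(((1 + 1/2)*0 + S)²) = 1/(((1 + 1/2)*0 - 4/41)²) = 1/(((1 + ½)*0 - 4/41)²) = 1/(((3/2)*0 - 4/41)²) = 1/((0 - 4/41)²) = 1/((-4/41)²) = 1/(16/1681) = 1681/16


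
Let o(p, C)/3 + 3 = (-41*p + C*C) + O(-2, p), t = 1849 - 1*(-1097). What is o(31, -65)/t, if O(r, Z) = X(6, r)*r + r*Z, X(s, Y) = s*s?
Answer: 2817/982 ≈ 2.8686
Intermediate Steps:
X(s, Y) = s**2
O(r, Z) = 36*r + Z*r (O(r, Z) = 6**2*r + r*Z = 36*r + Z*r)
t = 2946 (t = 1849 + 1097 = 2946)
o(p, C) = -225 - 129*p + 3*C**2 (o(p, C) = -9 + 3*((-41*p + C*C) - 2*(36 + p)) = -9 + 3*((-41*p + C**2) + (-72 - 2*p)) = -9 + 3*((C**2 - 41*p) + (-72 - 2*p)) = -9 + 3*(-72 + C**2 - 43*p) = -9 + (-216 - 129*p + 3*C**2) = -225 - 129*p + 3*C**2)
o(31, -65)/t = (-225 - 129*31 + 3*(-65)**2)/2946 = (-225 - 3999 + 3*4225)*(1/2946) = (-225 - 3999 + 12675)*(1/2946) = 8451*(1/2946) = 2817/982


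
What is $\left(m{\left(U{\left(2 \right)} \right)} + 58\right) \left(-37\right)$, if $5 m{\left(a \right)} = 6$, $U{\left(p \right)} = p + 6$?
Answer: $- \frac{10952}{5} \approx -2190.4$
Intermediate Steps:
$U{\left(p \right)} = 6 + p$
$m{\left(a \right)} = \frac{6}{5}$ ($m{\left(a \right)} = \frac{1}{5} \cdot 6 = \frac{6}{5}$)
$\left(m{\left(U{\left(2 \right)} \right)} + 58\right) \left(-37\right) = \left(\frac{6}{5} + 58\right) \left(-37\right) = \frac{296}{5} \left(-37\right) = - \frac{10952}{5}$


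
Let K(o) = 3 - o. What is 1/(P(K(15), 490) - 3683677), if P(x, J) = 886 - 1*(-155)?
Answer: -1/3682636 ≈ -2.7154e-7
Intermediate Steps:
P(x, J) = 1041 (P(x, J) = 886 + 155 = 1041)
1/(P(K(15), 490) - 3683677) = 1/(1041 - 3683677) = 1/(-3682636) = -1/3682636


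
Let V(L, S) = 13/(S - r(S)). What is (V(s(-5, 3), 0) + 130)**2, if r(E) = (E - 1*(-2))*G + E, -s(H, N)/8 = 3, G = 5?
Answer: 1656369/100 ≈ 16564.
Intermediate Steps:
s(H, N) = -24 (s(H, N) = -8*3 = -24)
r(E) = 10 + 6*E (r(E) = (E - 1*(-2))*5 + E = (E + 2)*5 + E = (2 + E)*5 + E = (10 + 5*E) + E = 10 + 6*E)
V(L, S) = 13/(-10 - 5*S) (V(L, S) = 13/(S - (10 + 6*S)) = 13/(S + (-10 - 6*S)) = 13/(-10 - 5*S))
(V(s(-5, 3), 0) + 130)**2 = (-13/(10 + 5*0) + 130)**2 = (-13/(10 + 0) + 130)**2 = (-13/10 + 130)**2 = (1287/10)**2 = 1656369/100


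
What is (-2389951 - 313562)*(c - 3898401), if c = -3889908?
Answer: 21055794629517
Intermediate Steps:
(-2389951 - 313562)*(c - 3898401) = (-2389951 - 313562)*(-3889908 - 3898401) = -2703513*(-7788309) = 21055794629517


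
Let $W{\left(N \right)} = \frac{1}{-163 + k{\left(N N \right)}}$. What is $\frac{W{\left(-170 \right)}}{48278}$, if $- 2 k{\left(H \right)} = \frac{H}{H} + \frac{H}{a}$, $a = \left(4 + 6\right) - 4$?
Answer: $- \frac{3}{372488909} \approx -8.0539 \cdot 10^{-9}$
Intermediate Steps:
$a = 6$ ($a = 10 - 4 = 6$)
$k{\left(H \right)} = - \frac{1}{2} - \frac{H}{12}$ ($k{\left(H \right)} = - \frac{\frac{H}{H} + \frac{H}{6}}{2} = - \frac{1 + H \frac{1}{6}}{2} = - \frac{1 + \frac{H}{6}}{2} = - \frac{1}{2} - \frac{H}{12}$)
$W{\left(N \right)} = \frac{1}{- \frac{327}{2} - \frac{N^{2}}{12}}$ ($W{\left(N \right)} = \frac{1}{-163 - \left(\frac{1}{2} + \frac{N N}{12}\right)} = \frac{1}{-163 - \left(\frac{1}{2} + \frac{N^{2}}{12}\right)} = \frac{1}{- \frac{327}{2} - \frac{N^{2}}{12}}$)
$\frac{W{\left(-170 \right)}}{48278} = \frac{\left(-12\right) \frac{1}{1962 + \left(-170\right)^{2}}}{48278} = - \frac{12}{1962 + 28900} \cdot \frac{1}{48278} = - \frac{12}{30862} \cdot \frac{1}{48278} = \left(-12\right) \frac{1}{30862} \cdot \frac{1}{48278} = \left(- \frac{6}{15431}\right) \frac{1}{48278} = - \frac{3}{372488909}$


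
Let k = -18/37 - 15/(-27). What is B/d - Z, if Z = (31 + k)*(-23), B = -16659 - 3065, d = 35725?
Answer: 8494481458/11896425 ≈ 714.04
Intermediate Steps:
k = 23/333 (k = -18*1/37 - 15*(-1/27) = -18/37 + 5/9 = 23/333 ≈ 0.069069)
B = -19724
Z = -237958/333 (Z = (31 + 23/333)*(-23) = (10346/333)*(-23) = -237958/333 ≈ -714.59)
B/d - Z = -19724/35725 - 1*(-237958/333) = -19724*1/35725 + 237958/333 = -19724/35725 + 237958/333 = 8494481458/11896425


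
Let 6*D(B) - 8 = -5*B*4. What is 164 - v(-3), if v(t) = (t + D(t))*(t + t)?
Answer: 214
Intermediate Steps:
D(B) = 4/3 - 10*B/3 (D(B) = 4/3 + (-5*B*4)/6 = 4/3 + (-20*B)/6 = 4/3 - 10*B/3)
v(t) = 2*t*(4/3 - 7*t/3) (v(t) = (t + (4/3 - 10*t/3))*(t + t) = (4/3 - 7*t/3)*(2*t) = 2*t*(4/3 - 7*t/3))
164 - v(-3) = 164 - 2*(-3)*(4 - 7*(-3))/3 = 164 - 2*(-3)*(4 + 21)/3 = 164 - 2*(-3)*25/3 = 164 - 1*(-50) = 164 + 50 = 214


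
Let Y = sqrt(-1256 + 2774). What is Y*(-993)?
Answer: -993*sqrt(1518) ≈ -38689.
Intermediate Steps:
Y = sqrt(1518) ≈ 38.962
Y*(-993) = sqrt(1518)*(-993) = -993*sqrt(1518)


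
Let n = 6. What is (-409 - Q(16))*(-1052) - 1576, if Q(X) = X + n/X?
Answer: 891837/2 ≈ 4.4592e+5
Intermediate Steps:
Q(X) = X + 6/X
(-409 - Q(16))*(-1052) - 1576 = (-409 - (16 + 6/16))*(-1052) - 1576 = (-409 - (16 + 6*(1/16)))*(-1052) - 1576 = (-409 - (16 + 3/8))*(-1052) - 1576 = (-409 - 1*131/8)*(-1052) - 1576 = (-409 - 131/8)*(-1052) - 1576 = -3403/8*(-1052) - 1576 = 894989/2 - 1576 = 891837/2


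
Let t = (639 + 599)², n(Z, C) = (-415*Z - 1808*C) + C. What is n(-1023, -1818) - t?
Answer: 2177027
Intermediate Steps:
n(Z, C) = -1807*C - 415*Z (n(Z, C) = (-1808*C - 415*Z) + C = -1807*C - 415*Z)
t = 1532644 (t = 1238² = 1532644)
n(-1023, -1818) - t = (-1807*(-1818) - 415*(-1023)) - 1*1532644 = (3285126 + 424545) - 1532644 = 3709671 - 1532644 = 2177027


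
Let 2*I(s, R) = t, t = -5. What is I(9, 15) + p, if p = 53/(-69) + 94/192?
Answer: -2045/736 ≈ -2.7785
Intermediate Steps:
I(s, R) = -5/2 (I(s, R) = (1/2)*(-5) = -5/2)
p = -205/736 (p = 53*(-1/69) + 94*(1/192) = -53/69 + 47/96 = -205/736 ≈ -0.27853)
I(9, 15) + p = -5/2 - 205/736 = -2045/736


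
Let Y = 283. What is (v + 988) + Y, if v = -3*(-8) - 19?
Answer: 1276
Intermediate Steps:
v = 5 (v = 24 - 19 = 5)
(v + 988) + Y = (5 + 988) + 283 = 993 + 283 = 1276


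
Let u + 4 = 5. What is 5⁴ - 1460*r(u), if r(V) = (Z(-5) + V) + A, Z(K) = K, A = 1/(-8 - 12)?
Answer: 6538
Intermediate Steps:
A = -1/20 (A = 1/(-20) = -1/20 ≈ -0.050000)
u = 1 (u = -4 + 5 = 1)
r(V) = -101/20 + V (r(V) = (-5 + V) - 1/20 = -101/20 + V)
5⁴ - 1460*r(u) = 5⁴ - 1460*(-101/20 + 1) = 625 - 1460*(-81/20) = 625 + 5913 = 6538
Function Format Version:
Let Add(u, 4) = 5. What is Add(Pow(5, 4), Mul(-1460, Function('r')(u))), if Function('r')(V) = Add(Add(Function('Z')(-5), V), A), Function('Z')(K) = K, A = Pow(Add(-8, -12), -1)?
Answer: 6538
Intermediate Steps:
A = Rational(-1, 20) (A = Pow(-20, -1) = Rational(-1, 20) ≈ -0.050000)
u = 1 (u = Add(-4, 5) = 1)
Function('r')(V) = Add(Rational(-101, 20), V) (Function('r')(V) = Add(Add(-5, V), Rational(-1, 20)) = Add(Rational(-101, 20), V))
Add(Pow(5, 4), Mul(-1460, Function('r')(u))) = Add(Pow(5, 4), Mul(-1460, Add(Rational(-101, 20), 1))) = Add(625, Mul(-1460, Rational(-81, 20))) = Add(625, 5913) = 6538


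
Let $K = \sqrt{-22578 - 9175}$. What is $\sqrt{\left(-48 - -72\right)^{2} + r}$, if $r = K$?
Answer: $\sqrt{576 + i \sqrt{31753}} \approx 24.279 + 3.6697 i$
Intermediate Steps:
$K = i \sqrt{31753}$ ($K = \sqrt{-31753} = i \sqrt{31753} \approx 178.19 i$)
$r = i \sqrt{31753} \approx 178.19 i$
$\sqrt{\left(-48 - -72\right)^{2} + r} = \sqrt{\left(-48 - -72\right)^{2} + i \sqrt{31753}} = \sqrt{\left(-48 + 72\right)^{2} + i \sqrt{31753}} = \sqrt{24^{2} + i \sqrt{31753}} = \sqrt{576 + i \sqrt{31753}}$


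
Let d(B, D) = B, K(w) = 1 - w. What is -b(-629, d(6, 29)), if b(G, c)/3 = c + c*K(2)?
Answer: 0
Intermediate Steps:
b(G, c) = 0 (b(G, c) = 3*(c + c*(1 - 1*2)) = 3*(c + c*(1 - 2)) = 3*(c + c*(-1)) = 3*(c - c) = 3*0 = 0)
-b(-629, d(6, 29)) = -1*0 = 0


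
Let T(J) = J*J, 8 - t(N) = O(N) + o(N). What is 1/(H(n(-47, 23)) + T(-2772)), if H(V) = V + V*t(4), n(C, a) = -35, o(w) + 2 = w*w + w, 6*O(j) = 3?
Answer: 2/15368633 ≈ 1.3014e-7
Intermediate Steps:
O(j) = ½ (O(j) = (⅙)*3 = ½)
o(w) = -2 + w + w² (o(w) = -2 + (w*w + w) = -2 + (w² + w) = -2 + (w + w²) = -2 + w + w²)
t(N) = 19/2 - N - N² (t(N) = 8 - (½ + (-2 + N + N²)) = 8 - (-3/2 + N + N²) = 8 + (3/2 - N - N²) = 19/2 - N - N²)
T(J) = J²
H(V) = -19*V/2 (H(V) = V + V*(19/2 - 1*4 - 1*4²) = V + V*(19/2 - 4 - 1*16) = V + V*(19/2 - 4 - 16) = V + V*(-21/2) = V - 21*V/2 = -19*V/2)
1/(H(n(-47, 23)) + T(-2772)) = 1/(-19/2*(-35) + (-2772)²) = 1/(665/2 + 7683984) = 1/(15368633/2) = 2/15368633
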